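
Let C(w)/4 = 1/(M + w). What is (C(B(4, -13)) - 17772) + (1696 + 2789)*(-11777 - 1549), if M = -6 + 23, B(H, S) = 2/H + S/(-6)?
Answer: -3527308026/59 ≈ -5.9785e+7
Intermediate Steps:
B(H, S) = 2/H - S/6 (B(H, S) = 2/H + S*(-⅙) = 2/H - S/6)
M = 17
C(w) = 4/(17 + w)
(C(B(4, -13)) - 17772) + (1696 + 2789)*(-11777 - 1549) = (4/(17 + (2/4 - ⅙*(-13))) - 17772) + (1696 + 2789)*(-11777 - 1549) = (4/(17 + (2*(¼) + 13/6)) - 17772) + 4485*(-13326) = (4/(17 + (½ + 13/6)) - 17772) - 59767110 = (4/(17 + 8/3) - 17772) - 59767110 = (4/(59/3) - 17772) - 59767110 = (4*(3/59) - 17772) - 59767110 = (12/59 - 17772) - 59767110 = -1048536/59 - 59767110 = -3527308026/59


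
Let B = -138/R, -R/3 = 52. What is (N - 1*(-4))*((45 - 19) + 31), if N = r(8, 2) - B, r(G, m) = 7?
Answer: 14991/26 ≈ 576.58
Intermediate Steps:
R = -156 (R = -3*52 = -156)
B = 23/26 (B = -138/(-156) = -138*(-1/156) = 23/26 ≈ 0.88461)
N = 159/26 (N = 7 - 1*23/26 = 7 - 23/26 = 159/26 ≈ 6.1154)
(N - 1*(-4))*((45 - 19) + 31) = (159/26 - 1*(-4))*((45 - 19) + 31) = (159/26 + 4)*(26 + 31) = (263/26)*57 = 14991/26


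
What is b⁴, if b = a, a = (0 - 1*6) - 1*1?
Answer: 2401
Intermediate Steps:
a = -7 (a = (0 - 6) - 1 = -6 - 1 = -7)
b = -7
b⁴ = (-7)⁴ = 2401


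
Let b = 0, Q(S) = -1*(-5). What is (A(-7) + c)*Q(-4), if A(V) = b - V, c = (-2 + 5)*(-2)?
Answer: 5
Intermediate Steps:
c = -6 (c = 3*(-2) = -6)
Q(S) = 5
A(V) = -V (A(V) = 0 - V = -V)
(A(-7) + c)*Q(-4) = (-1*(-7) - 6)*5 = (7 - 6)*5 = 1*5 = 5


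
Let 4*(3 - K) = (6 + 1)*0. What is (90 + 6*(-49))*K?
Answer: -612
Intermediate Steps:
K = 3 (K = 3 - (6 + 1)*0/4 = 3 - 7*0/4 = 3 - ¼*0 = 3 + 0 = 3)
(90 + 6*(-49))*K = (90 + 6*(-49))*3 = (90 - 294)*3 = -204*3 = -612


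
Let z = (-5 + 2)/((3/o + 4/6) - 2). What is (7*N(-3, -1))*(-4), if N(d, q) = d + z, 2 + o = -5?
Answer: 1344/37 ≈ 36.324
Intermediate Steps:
o = -7 (o = -2 - 5 = -7)
z = 63/37 (z = (-5 + 2)/((3/(-7) + 4/6) - 2) = -3/((3*(-⅐) + 4*(⅙)) - 2) = -3/((-3/7 + ⅔) - 2) = -3/(5/21 - 2) = -3/(-37/21) = -3*(-21/37) = 63/37 ≈ 1.7027)
N(d, q) = 63/37 + d (N(d, q) = d + 63/37 = 63/37 + d)
(7*N(-3, -1))*(-4) = (7*(63/37 - 3))*(-4) = (7*(-48/37))*(-4) = -336/37*(-4) = 1344/37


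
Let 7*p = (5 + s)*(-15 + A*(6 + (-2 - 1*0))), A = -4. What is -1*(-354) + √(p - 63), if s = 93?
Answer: 354 + I*√497 ≈ 354.0 + 22.293*I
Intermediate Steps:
p = -434 (p = ((5 + 93)*(-15 - 4*(6 + (-2 - 1*0))))/7 = (98*(-15 - 4*(6 + (-2 + 0))))/7 = (98*(-15 - 4*(6 - 2)))/7 = (98*(-15 - 4*4))/7 = (98*(-15 - 16))/7 = (98*(-31))/7 = (⅐)*(-3038) = -434)
-1*(-354) + √(p - 63) = -1*(-354) + √(-434 - 63) = 354 + √(-497) = 354 + I*√497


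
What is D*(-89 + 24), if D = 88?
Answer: -5720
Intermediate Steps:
D*(-89 + 24) = 88*(-89 + 24) = 88*(-65) = -5720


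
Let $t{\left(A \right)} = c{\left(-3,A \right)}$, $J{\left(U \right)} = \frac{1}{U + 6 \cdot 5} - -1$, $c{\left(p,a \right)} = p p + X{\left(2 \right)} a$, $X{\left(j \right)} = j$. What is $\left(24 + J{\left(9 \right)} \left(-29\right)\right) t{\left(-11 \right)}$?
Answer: $\frac{224}{3} \approx 74.667$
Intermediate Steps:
$c{\left(p,a \right)} = p^{2} + 2 a$ ($c{\left(p,a \right)} = p p + 2 a = p^{2} + 2 a$)
$J{\left(U \right)} = 1 + \frac{1}{30 + U}$ ($J{\left(U \right)} = \frac{1}{U + 30} + 1 = \frac{1}{30 + U} + 1 = 1 + \frac{1}{30 + U}$)
$t{\left(A \right)} = 9 + 2 A$ ($t{\left(A \right)} = \left(-3\right)^{2} + 2 A = 9 + 2 A$)
$\left(24 + J{\left(9 \right)} \left(-29\right)\right) t{\left(-11 \right)} = \left(24 + \frac{31 + 9}{30 + 9} \left(-29\right)\right) \left(9 + 2 \left(-11\right)\right) = \left(24 + \frac{1}{39} \cdot 40 \left(-29\right)\right) \left(9 - 22\right) = \left(24 + \frac{1}{39} \cdot 40 \left(-29\right)\right) \left(-13\right) = \left(24 + \frac{40}{39} \left(-29\right)\right) \left(-13\right) = \left(24 - \frac{1160}{39}\right) \left(-13\right) = \left(- \frac{224}{39}\right) \left(-13\right) = \frac{224}{3}$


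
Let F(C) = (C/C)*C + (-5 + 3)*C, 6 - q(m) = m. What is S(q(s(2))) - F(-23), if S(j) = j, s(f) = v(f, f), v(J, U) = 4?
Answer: -21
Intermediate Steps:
s(f) = 4
q(m) = 6 - m
F(C) = -C (F(C) = 1*C - 2*C = C - 2*C = -C)
S(q(s(2))) - F(-23) = (6 - 1*4) - (-1)*(-23) = (6 - 4) - 1*23 = 2 - 23 = -21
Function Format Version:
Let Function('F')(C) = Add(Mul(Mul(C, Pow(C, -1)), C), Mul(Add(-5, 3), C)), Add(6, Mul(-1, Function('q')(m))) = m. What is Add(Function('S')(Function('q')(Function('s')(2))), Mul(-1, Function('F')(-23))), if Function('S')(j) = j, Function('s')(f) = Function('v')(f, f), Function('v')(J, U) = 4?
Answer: -21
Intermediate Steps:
Function('s')(f) = 4
Function('q')(m) = Add(6, Mul(-1, m))
Function('F')(C) = Mul(-1, C) (Function('F')(C) = Add(Mul(1, C), Mul(-2, C)) = Add(C, Mul(-2, C)) = Mul(-1, C))
Add(Function('S')(Function('q')(Function('s')(2))), Mul(-1, Function('F')(-23))) = Add(Add(6, Mul(-1, 4)), Mul(-1, Mul(-1, -23))) = Add(Add(6, -4), Mul(-1, 23)) = Add(2, -23) = -21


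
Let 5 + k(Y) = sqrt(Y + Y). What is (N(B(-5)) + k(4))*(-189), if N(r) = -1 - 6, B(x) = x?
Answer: 2268 - 378*sqrt(2) ≈ 1733.4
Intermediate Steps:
N(r) = -7
k(Y) = -5 + sqrt(2)*sqrt(Y) (k(Y) = -5 + sqrt(Y + Y) = -5 + sqrt(2*Y) = -5 + sqrt(2)*sqrt(Y))
(N(B(-5)) + k(4))*(-189) = (-7 + (-5 + sqrt(2)*sqrt(4)))*(-189) = (-7 + (-5 + sqrt(2)*2))*(-189) = (-7 + (-5 + 2*sqrt(2)))*(-189) = (-12 + 2*sqrt(2))*(-189) = 2268 - 378*sqrt(2)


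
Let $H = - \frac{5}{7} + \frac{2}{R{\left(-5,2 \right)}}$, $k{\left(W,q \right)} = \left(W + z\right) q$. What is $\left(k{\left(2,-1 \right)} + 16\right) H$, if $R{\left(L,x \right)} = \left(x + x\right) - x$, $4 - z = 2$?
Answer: $\frac{24}{7} \approx 3.4286$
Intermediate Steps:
$z = 2$ ($z = 4 - 2 = 2$)
$k{\left(W,q \right)} = q \left(2 + W\right)$ ($k{\left(W,q \right)} = \left(W + 2\right) q = \left(2 + W\right) q = q \left(2 + W\right)$)
$R{\left(L,x \right)} = x$ ($R{\left(L,x \right)} = 2 x - x = x$)
$H = \frac{2}{7}$ ($H = - \frac{5}{7} + \frac{2}{2} = \left(-5\right) \frac{1}{7} + 2 \cdot \frac{1}{2} = - \frac{5}{7} + 1 = \frac{2}{7} \approx 0.28571$)
$\left(k{\left(2,-1 \right)} + 16\right) H = \left(- (2 + 2) + 16\right) \frac{2}{7} = \left(\left(-1\right) 4 + 16\right) \frac{2}{7} = \left(-4 + 16\right) \frac{2}{7} = 12 \cdot \frac{2}{7} = \frac{24}{7}$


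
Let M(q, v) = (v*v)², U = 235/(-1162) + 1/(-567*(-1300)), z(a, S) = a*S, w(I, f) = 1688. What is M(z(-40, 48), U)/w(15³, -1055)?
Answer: 23434370810559442846959166321/23647784366281669189968808800000000 ≈ 9.9097e-7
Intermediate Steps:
z(a, S) = S*a
U = -12372667/61179300 (U = 235*(-1/1162) - 1/567*(-1/1300) = -235/1162 + 1/737100 = -12372667/61179300 ≈ -0.20224)
M(q, v) = v⁴ (M(q, v) = (v²)² = v⁴)
M(z(-40, 48), U)/w(15³, -1055) = (-12372667/61179300)⁴/1688 = (23434370810559442846959166321/14009350927891984117280100000000)*(1/1688) = 23434370810559442846959166321/23647784366281669189968808800000000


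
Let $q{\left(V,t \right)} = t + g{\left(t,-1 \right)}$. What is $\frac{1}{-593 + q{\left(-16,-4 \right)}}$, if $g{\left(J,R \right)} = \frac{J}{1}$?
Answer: $- \frac{1}{601} \approx -0.0016639$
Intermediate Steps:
$g{\left(J,R \right)} = J$ ($g{\left(J,R \right)} = J 1 = J$)
$q{\left(V,t \right)} = 2 t$ ($q{\left(V,t \right)} = t + t = 2 t$)
$\frac{1}{-593 + q{\left(-16,-4 \right)}} = \frac{1}{-593 + 2 \left(-4\right)} = \frac{1}{-593 - 8} = \frac{1}{-601} = - \frac{1}{601}$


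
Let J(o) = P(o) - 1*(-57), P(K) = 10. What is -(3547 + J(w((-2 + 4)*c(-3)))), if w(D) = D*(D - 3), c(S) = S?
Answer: -3614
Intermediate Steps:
w(D) = D*(-3 + D)
J(o) = 67 (J(o) = 10 - 1*(-57) = 10 + 57 = 67)
-(3547 + J(w((-2 + 4)*c(-3)))) = -(3547 + 67) = -1*3614 = -3614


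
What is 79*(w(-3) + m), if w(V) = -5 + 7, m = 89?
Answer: 7189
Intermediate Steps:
w(V) = 2
79*(w(-3) + m) = 79*(2 + 89) = 79*91 = 7189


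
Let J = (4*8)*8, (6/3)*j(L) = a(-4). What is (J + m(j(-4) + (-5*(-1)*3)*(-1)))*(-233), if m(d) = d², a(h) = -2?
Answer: -119296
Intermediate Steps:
j(L) = -1 (j(L) = (½)*(-2) = -1)
J = 256 (J = 32*8 = 256)
(J + m(j(-4) + (-5*(-1)*3)*(-1)))*(-233) = (256 + (-1 + (-5*(-1)*3)*(-1))²)*(-233) = (256 + (-1 + (5*3)*(-1))²)*(-233) = (256 + (-1 + 15*(-1))²)*(-233) = (256 + (-1 - 15)²)*(-233) = (256 + (-16)²)*(-233) = (256 + 256)*(-233) = 512*(-233) = -119296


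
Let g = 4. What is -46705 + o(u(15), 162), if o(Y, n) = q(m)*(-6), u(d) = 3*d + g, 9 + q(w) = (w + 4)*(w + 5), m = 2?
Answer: -46903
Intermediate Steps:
q(w) = -9 + (4 + w)*(5 + w) (q(w) = -9 + (w + 4)*(w + 5) = -9 + (4 + w)*(5 + w))
u(d) = 4 + 3*d (u(d) = 3*d + 4 = 4 + 3*d)
o(Y, n) = -198 (o(Y, n) = (11 + 2**2 + 9*2)*(-6) = (11 + 4 + 18)*(-6) = 33*(-6) = -198)
-46705 + o(u(15), 162) = -46705 - 198 = -46903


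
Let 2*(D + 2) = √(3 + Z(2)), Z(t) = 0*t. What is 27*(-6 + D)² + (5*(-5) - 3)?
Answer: 6881/4 - 216*√3 ≈ 1346.1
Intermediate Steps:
Z(t) = 0
D = -2 + √3/2 (D = -2 + √(3 + 0)/2 = -2 + √3/2 ≈ -1.1340)
27*(-6 + D)² + (5*(-5) - 3) = 27*(-6 + (-2 + √3/2))² + (5*(-5) - 3) = 27*(-8 + √3/2)² + (-25 - 3) = 27*(-8 + √3/2)² - 28 = -28 + 27*(-8 + √3/2)²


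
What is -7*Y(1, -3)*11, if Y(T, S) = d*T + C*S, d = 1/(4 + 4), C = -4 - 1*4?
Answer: -14861/8 ≈ -1857.6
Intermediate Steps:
C = -8 (C = -4 - 4 = -8)
d = 1/8 ≈ 0.12500
Y(T, S) = -8*S + T/8 (Y(T, S) = T/8 - 8*S = -8*S + T/8)
-7*Y(1, -3)*11 = -7*(-8*(-3) + (1/8)*1)*11 = -7*(24 + 1/8)*11 = -7*193/8*11 = -1351/8*11 = -14861/8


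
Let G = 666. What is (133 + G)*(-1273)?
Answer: -1017127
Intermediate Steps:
(133 + G)*(-1273) = (133 + 666)*(-1273) = 799*(-1273) = -1017127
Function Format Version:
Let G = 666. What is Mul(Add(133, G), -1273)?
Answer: -1017127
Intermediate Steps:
Mul(Add(133, G), -1273) = Mul(Add(133, 666), -1273) = Mul(799, -1273) = -1017127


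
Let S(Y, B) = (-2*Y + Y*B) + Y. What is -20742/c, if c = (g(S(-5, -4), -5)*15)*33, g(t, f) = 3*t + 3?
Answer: -3457/6435 ≈ -0.53722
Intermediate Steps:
S(Y, B) = -Y + B*Y (S(Y, B) = (-2*Y + B*Y) + Y = -Y + B*Y)
g(t, f) = 3 + 3*t
c = 38610 (c = ((3 + 3*(-5*(-1 - 4)))*15)*33 = ((3 + 3*(-5*(-5)))*15)*33 = ((3 + 3*25)*15)*33 = ((3 + 75)*15)*33 = (78*15)*33 = 1170*33 = 38610)
-20742/c = -20742/38610 = -20742*1/38610 = -3457/6435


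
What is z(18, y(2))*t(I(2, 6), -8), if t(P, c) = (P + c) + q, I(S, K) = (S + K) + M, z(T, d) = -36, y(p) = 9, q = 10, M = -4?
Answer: -216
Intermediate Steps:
I(S, K) = -4 + K + S (I(S, K) = (S + K) - 4 = (K + S) - 4 = -4 + K + S)
t(P, c) = 10 + P + c (t(P, c) = (P + c) + 10 = 10 + P + c)
z(18, y(2))*t(I(2, 6), -8) = -36*(10 + (-4 + 6 + 2) - 8) = -36*(10 + 4 - 8) = -36*6 = -216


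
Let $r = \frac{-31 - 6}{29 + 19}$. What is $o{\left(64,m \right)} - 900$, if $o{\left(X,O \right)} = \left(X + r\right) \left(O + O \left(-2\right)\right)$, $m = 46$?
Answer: $- \frac{91405}{24} \approx -3808.5$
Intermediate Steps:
$r = - \frac{37}{48} \approx -0.77083$
$o{\left(X,O \right)} = - O \left(- \frac{37}{48} + X\right)$ ($o{\left(X,O \right)} = \left(X - \frac{37}{48}\right) \left(O + O \left(-2\right)\right) = \left(- \frac{37}{48} + X\right) \left(O - 2 O\right) = \left(- \frac{37}{48} + X\right) \left(- O\right) = - O \left(- \frac{37}{48} + X\right)$)
$o{\left(64,m \right)} - 900 = \frac{1}{48} \cdot 46 \left(37 - 3072\right) - 900 = \frac{1}{48} \cdot 46 \left(-3035\right) - 900 = - \frac{69805}{24} - 900 = - \frac{91405}{24}$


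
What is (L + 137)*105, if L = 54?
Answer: 20055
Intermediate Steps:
(L + 137)*105 = (54 + 137)*105 = 191*105 = 20055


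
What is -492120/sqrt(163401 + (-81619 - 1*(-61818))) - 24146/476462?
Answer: -12073/238231 - 24606*sqrt(359)/359 ≈ -1298.7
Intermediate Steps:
-492120/sqrt(163401 + (-81619 - 1*(-61818))) - 24146/476462 = -492120/sqrt(163401 + (-81619 + 61818)) - 24146*1/476462 = -492120/sqrt(163401 - 19801) - 12073/238231 = -492120*sqrt(359)/7180 - 12073/238231 = -24606*sqrt(359)/359 - 12073/238231 = -12073/238231 - 24606*sqrt(359)/359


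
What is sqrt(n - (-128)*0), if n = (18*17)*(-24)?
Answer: 12*I*sqrt(51) ≈ 85.697*I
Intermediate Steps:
n = -7344 (n = 306*(-24) = -7344)
sqrt(n - (-128)*0) = sqrt(-7344 - (-128)*0) = sqrt(-7344 - 64*0) = sqrt(-7344 + 0) = sqrt(-7344) = 12*I*sqrt(51)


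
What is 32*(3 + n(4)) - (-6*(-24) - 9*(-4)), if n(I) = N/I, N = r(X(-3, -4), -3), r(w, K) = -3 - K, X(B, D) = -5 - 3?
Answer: -84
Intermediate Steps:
X(B, D) = -8
N = 0 (N = -3 - 1*(-3) = -3 + 3 = 0)
n(I) = 0 (n(I) = 0/I = 0)
32*(3 + n(4)) - (-6*(-24) - 9*(-4)) = 32*(3 + 0) - (-6*(-24) - 9*(-4)) = 32*3 - (144 + 36) = 96 - 1*180 = 96 - 180 = -84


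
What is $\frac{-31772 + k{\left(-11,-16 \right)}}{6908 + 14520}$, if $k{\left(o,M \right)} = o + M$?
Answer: $- \frac{31799}{21428} \approx -1.484$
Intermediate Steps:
$k{\left(o,M \right)} = M + o$
$\frac{-31772 + k{\left(-11,-16 \right)}}{6908 + 14520} = \frac{-31772 - 27}{6908 + 14520} = \frac{-31772 - 27}{21428} = \left(-31799\right) \frac{1}{21428} = - \frac{31799}{21428}$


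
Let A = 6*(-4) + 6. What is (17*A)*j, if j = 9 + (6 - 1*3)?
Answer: -3672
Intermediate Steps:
A = -18 (A = -24 + 6 = -18)
j = 12 (j = 9 + (6 - 3) = 9 + 3 = 12)
(17*A)*j = (17*(-18))*12 = -306*12 = -3672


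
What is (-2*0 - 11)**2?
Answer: 121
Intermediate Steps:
(-2*0 - 11)**2 = (0 - 11)**2 = (-11)**2 = 121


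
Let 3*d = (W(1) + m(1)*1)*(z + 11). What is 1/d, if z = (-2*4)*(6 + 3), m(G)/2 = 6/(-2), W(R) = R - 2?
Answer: 3/427 ≈ 0.0070258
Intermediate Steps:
W(R) = -2 + R
m(G) = -6 (m(G) = 2*(6/(-2)) = 2*(6*(-1/2)) = 2*(-3) = -6)
z = -72 (z = -8*9 = -72)
d = 427/3 (d = (((-2 + 1) - 6*1)*(-72 + 11))/3 = ((-1 - 6)*(-61))/3 = (-7*(-61))/3 = (1/3)*427 = 427/3 ≈ 142.33)
1/d = 1/(427/3) = 3/427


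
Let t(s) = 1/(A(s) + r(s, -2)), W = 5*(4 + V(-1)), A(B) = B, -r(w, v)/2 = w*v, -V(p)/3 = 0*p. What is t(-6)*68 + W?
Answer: 266/15 ≈ 17.733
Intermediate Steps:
V(p) = 0 (V(p) = -0*p = -3*0 = 0)
r(w, v) = -2*v*w (r(w, v) = -2*w*v = -2*v*w)
W = 20 (W = 5*(4 + 0) = 5*4 = 20)
t(s) = 1/(5*s) (t(s) = 1/(s - 2*(-2)*s) = 1/(s + 4*s) = 1/(5*s))
t(-6)*68 + W = ((⅕)/(-6))*68 + 20 = ((⅕)*(-⅙))*68 + 20 = -1/30*68 + 20 = -34/15 + 20 = 266/15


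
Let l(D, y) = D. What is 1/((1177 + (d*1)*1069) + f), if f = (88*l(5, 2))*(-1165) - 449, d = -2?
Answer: -1/514010 ≈ -1.9455e-6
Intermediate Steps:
f = -513049 (f = (88*5)*(-1165) - 449 = 440*(-1165) - 449 = -512600 - 449 = -513049)
1/((1177 + (d*1)*1069) + f) = 1/((1177 - 2*1*1069) - 513049) = 1/((1177 - 2*1069) - 513049) = 1/((1177 - 2138) - 513049) = 1/(-961 - 513049) = 1/(-514010) = -1/514010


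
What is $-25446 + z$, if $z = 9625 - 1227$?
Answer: $-17048$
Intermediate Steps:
$z = 8398$ ($z = 9625 - 1227 = 8398$)
$-25446 + z = -25446 + 8398 = -17048$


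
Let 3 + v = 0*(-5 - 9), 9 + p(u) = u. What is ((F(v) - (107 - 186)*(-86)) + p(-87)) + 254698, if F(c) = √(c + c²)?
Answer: 247808 + √6 ≈ 2.4781e+5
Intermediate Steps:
p(u) = -9 + u
v = -3 (v = -3 + 0*(-5 - 9) = -3 + 0*(-14) = -3 + 0 = -3)
((F(v) - (107 - 186)*(-86)) + p(-87)) + 254698 = ((√(-3*(1 - 3)) - (107 - 186)*(-86)) + (-9 - 87)) + 254698 = ((√(-3*(-2)) - (-79)*(-86)) - 96) + 254698 = ((√6 - 1*6794) - 96) + 254698 = ((√6 - 6794) - 96) + 254698 = ((-6794 + √6) - 96) + 254698 = (-6890 + √6) + 254698 = 247808 + √6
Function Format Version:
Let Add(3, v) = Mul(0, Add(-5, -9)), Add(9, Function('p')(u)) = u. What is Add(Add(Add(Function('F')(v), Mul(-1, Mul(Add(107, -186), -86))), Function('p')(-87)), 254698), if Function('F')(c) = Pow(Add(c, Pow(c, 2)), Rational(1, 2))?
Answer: Add(247808, Pow(6, Rational(1, 2))) ≈ 2.4781e+5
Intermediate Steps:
Function('p')(u) = Add(-9, u)
v = -3 (v = Add(-3, Mul(0, Add(-5, -9))) = Add(-3, Mul(0, -14)) = Add(-3, 0) = -3)
Add(Add(Add(Function('F')(v), Mul(-1, Mul(Add(107, -186), -86))), Function('p')(-87)), 254698) = Add(Add(Add(Pow(Mul(-3, Add(1, -3)), Rational(1, 2)), Mul(-1, Mul(Add(107, -186), -86))), Add(-9, -87)), 254698) = Add(Add(Add(Pow(Mul(-3, -2), Rational(1, 2)), Mul(-1, Mul(-79, -86))), -96), 254698) = Add(Add(Add(Pow(6, Rational(1, 2)), Mul(-1, 6794)), -96), 254698) = Add(Add(Add(Pow(6, Rational(1, 2)), -6794), -96), 254698) = Add(Add(Add(-6794, Pow(6, Rational(1, 2))), -96), 254698) = Add(Add(-6890, Pow(6, Rational(1, 2))), 254698) = Add(247808, Pow(6, Rational(1, 2)))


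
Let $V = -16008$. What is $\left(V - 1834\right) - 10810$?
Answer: $-28652$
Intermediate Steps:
$\left(V - 1834\right) - 10810 = \left(-16008 - 1834\right) - 10810 = -17842 - 10810 = -28652$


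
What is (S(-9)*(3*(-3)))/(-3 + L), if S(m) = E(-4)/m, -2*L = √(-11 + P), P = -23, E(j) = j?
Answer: 24/35 - 4*I*√34/35 ≈ 0.68571 - 0.66639*I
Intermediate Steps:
L = -I*√34/2 (L = -√(-11 - 23)/2 = -I*√34/2 ≈ -2.9155*I)
S(m) = -4/m
(S(-9)*(3*(-3)))/(-3 + L) = ((-4/(-9))*(3*(-3)))/(-3 - I*√34/2) = (-4*(-⅑)*(-9))/(-3 - I*√34/2) = ((4/9)*(-9))/(-3 - I*√34/2) = -4/(-3 - I*√34/2)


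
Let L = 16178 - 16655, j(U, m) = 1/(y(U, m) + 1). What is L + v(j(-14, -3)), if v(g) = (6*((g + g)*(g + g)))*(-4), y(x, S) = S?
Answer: -501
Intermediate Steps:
j(U, m) = 1/(1 + m) (j(U, m) = 1/(m + 1) = 1/(1 + m))
L = -477
v(g) = -96*g² (v(g) = (6*((2*g)*(2*g)))*(-4) = (6*(4*g²))*(-4) = (24*g²)*(-4) = -96*g²)
L + v(j(-14, -3)) = -477 - 96/(1 - 3)² = -477 - 96*(1/(-2))² = -477 - 96*(-½)² = -477 - 96*¼ = -477 - 24 = -501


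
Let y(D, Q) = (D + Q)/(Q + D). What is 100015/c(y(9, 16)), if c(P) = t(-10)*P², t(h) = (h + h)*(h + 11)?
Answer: -20003/4 ≈ -5000.8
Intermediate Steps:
y(D, Q) = 1 (y(D, Q) = (D + Q)/(D + Q) = 1)
t(h) = 2*h*(11 + h) (t(h) = (2*h)*(11 + h) = 2*h*(11 + h))
c(P) = -20*P² (c(P) = (2*(-10)*(11 - 10))*P² = (2*(-10)*1)*P² = -20*P²)
100015/c(y(9, 16)) = 100015/((-20*1²)) = 100015/((-20*1)) = 100015/(-20) = 100015*(-1/20) = -20003/4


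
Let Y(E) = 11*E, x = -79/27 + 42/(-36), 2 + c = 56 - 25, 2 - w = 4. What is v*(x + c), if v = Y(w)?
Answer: -14795/27 ≈ -547.96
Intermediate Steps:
w = -2 (w = 2 - 1*4 = 2 - 4 = -2)
c = 29 (c = -2 + (56 - 25) = -2 + 31 = 29)
x = -221/54 (x = -79*1/27 + 42*(-1/36) = -79/27 - 7/6 = -221/54 ≈ -4.0926)
v = -22 (v = 11*(-2) = -22)
v*(x + c) = -22*(-221/54 + 29) = -22*1345/54 = -14795/27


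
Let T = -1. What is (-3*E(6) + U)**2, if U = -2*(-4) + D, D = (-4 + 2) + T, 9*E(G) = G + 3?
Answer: 4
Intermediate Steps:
E(G) = 1/3 + G/9 (E(G) = (G + 3)/9 = (3 + G)/9 = 1/3 + G/9)
D = -3 (D = (-4 + 2) - 1 = -2 - 1 = -3)
U = 5 (U = -2*(-4) - 3 = 8 - 3 = 5)
(-3*E(6) + U)**2 = (-3*(1/3 + (1/9)*6) + 5)**2 = (-3*(1/3 + 2/3) + 5)**2 = (-3*1 + 5)**2 = (-3 + 5)**2 = 2**2 = 4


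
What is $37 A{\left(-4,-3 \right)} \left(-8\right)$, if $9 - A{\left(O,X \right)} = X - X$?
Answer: $-2664$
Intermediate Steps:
$A{\left(O,X \right)} = 9$ ($A{\left(O,X \right)} = 9 - \left(X - X\right) = 9 - 0 = 9 + 0 = 9$)
$37 A{\left(-4,-3 \right)} \left(-8\right) = 37 \cdot 9 \left(-8\right) = 333 \left(-8\right) = -2664$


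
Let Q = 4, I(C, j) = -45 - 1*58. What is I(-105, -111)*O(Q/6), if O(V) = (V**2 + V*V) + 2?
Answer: -2678/9 ≈ -297.56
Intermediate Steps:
I(C, j) = -103 (I(C, j) = -45 - 58 = -103)
O(V) = 2 + 2*V**2 (O(V) = (V**2 + V**2) + 2 = 2*V**2 + 2 = 2 + 2*V**2)
I(-105, -111)*O(Q/6) = -103*(2 + 2*(4/6)**2) = -103*(2 + 2*(4*(1/6))**2) = -103*(2 + 2*(2/3)**2) = -103*(2 + 2*(4/9)) = -103*(2 + 8/9) = -103*26/9 = -2678/9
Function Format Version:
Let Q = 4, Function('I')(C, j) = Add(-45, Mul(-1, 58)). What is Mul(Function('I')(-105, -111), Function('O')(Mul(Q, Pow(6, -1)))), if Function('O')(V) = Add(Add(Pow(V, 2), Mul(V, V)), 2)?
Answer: Rational(-2678, 9) ≈ -297.56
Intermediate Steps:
Function('I')(C, j) = -103 (Function('I')(C, j) = Add(-45, -58) = -103)
Function('O')(V) = Add(2, Mul(2, Pow(V, 2))) (Function('O')(V) = Add(Add(Pow(V, 2), Pow(V, 2)), 2) = Add(Mul(2, Pow(V, 2)), 2) = Add(2, Mul(2, Pow(V, 2))))
Mul(Function('I')(-105, -111), Function('O')(Mul(Q, Pow(6, -1)))) = Mul(-103, Add(2, Mul(2, Pow(Mul(4, Pow(6, -1)), 2)))) = Mul(-103, Add(2, Mul(2, Pow(Mul(4, Rational(1, 6)), 2)))) = Mul(-103, Add(2, Mul(2, Pow(Rational(2, 3), 2)))) = Mul(-103, Add(2, Mul(2, Rational(4, 9)))) = Mul(-103, Add(2, Rational(8, 9))) = Mul(-103, Rational(26, 9)) = Rational(-2678, 9)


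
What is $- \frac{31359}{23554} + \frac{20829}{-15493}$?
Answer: $- \frac{976451253}{364922122} \approx -2.6758$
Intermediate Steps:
$- \frac{31359}{23554} + \frac{20829}{-15493} = \left(-31359\right) \frac{1}{23554} + 20829 \left(- \frac{1}{15493}\right) = - \frac{31359}{23554} - \frac{20829}{15493} = - \frac{976451253}{364922122}$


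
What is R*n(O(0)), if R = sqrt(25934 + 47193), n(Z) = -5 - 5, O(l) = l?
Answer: -10*sqrt(73127) ≈ -2704.2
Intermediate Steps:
n(Z) = -10
R = sqrt(73127) ≈ 270.42
R*n(O(0)) = sqrt(73127)*(-10) = -10*sqrt(73127)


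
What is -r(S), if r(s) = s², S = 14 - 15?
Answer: -1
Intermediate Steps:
S = -1
-r(S) = -1*(-1)² = -1*1 = -1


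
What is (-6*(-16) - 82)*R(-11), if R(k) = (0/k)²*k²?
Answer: 0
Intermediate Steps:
R(k) = 0 (R(k) = 0²*k² = 0*k² = 0)
(-6*(-16) - 82)*R(-11) = (-6*(-16) - 82)*0 = (96 - 82)*0 = 14*0 = 0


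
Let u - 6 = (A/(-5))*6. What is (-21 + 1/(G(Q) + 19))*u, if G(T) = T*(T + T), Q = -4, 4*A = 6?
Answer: -1498/17 ≈ -88.118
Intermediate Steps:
A = 3/2 (A = (¼)*6 = 3/2 ≈ 1.5000)
G(T) = 2*T² (G(T) = T*(2*T) = 2*T²)
u = 21/5 (u = 6 + ((3/2)/(-5))*6 = 6 + ((3/2)*(-⅕))*6 = 6 - 3/10*6 = 6 - 9/5 = 21/5 ≈ 4.2000)
(-21 + 1/(G(Q) + 19))*u = (-21 + 1/(2*(-4)² + 19))*(21/5) = (-21 + 1/(2*16 + 19))*(21/5) = (-21 + 1/(32 + 19))*(21/5) = (-21 + 1/51)*(21/5) = -1070/51*21/5 = -1498/17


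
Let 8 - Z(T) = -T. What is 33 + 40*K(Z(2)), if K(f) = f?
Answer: 433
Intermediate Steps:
Z(T) = 8 + T (Z(T) = 8 - (-1)*T = 8 + T)
33 + 40*K(Z(2)) = 33 + 40*(8 + 2) = 33 + 40*10 = 33 + 400 = 433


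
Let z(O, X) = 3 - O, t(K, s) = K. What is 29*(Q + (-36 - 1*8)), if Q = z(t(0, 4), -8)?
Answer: -1189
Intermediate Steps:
Q = 3 (Q = 3 - 1*0 = 3 + 0 = 3)
29*(Q + (-36 - 1*8)) = 29*(3 + (-36 - 1*8)) = 29*(3 + (-36 - 8)) = 29*(3 - 44) = 29*(-41) = -1189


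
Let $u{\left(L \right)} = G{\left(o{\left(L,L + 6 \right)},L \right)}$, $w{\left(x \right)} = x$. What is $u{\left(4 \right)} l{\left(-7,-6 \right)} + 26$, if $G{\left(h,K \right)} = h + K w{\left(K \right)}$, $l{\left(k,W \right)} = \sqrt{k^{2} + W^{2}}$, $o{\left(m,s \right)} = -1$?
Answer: $26 + 15 \sqrt{85} \approx 164.29$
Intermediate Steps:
$l{\left(k,W \right)} = \sqrt{W^{2} + k^{2}}$
$G{\left(h,K \right)} = h + K^{2}$ ($G{\left(h,K \right)} = h + K K = h + K^{2}$)
$u{\left(L \right)} = -1 + L^{2}$
$u{\left(4 \right)} l{\left(-7,-6 \right)} + 26 = \left(-1 + 4^{2}\right) \sqrt{\left(-6\right)^{2} + \left(-7\right)^{2}} + 26 = \left(-1 + 16\right) \sqrt{36 + 49} + 26 = 15 \sqrt{85} + 26 = 26 + 15 \sqrt{85}$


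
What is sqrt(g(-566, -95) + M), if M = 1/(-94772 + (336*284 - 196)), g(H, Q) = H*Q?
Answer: sqrt(2795179794)/228 ≈ 231.88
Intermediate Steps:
M = 1/456 (M = 1/(-94772 + (95424 - 196)) = 1/(-94772 + 95228) = 1/456 ≈ 0.0021930)
sqrt(g(-566, -95) + M) = sqrt(-566*(-95) + 1/456) = sqrt(53770 + 1/456) = sqrt(24519121/456) = sqrt(2795179794)/228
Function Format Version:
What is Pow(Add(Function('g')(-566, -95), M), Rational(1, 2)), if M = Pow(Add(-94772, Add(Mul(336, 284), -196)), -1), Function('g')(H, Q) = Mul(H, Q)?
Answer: Mul(Rational(1, 228), Pow(2795179794, Rational(1, 2))) ≈ 231.88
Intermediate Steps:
M = Rational(1, 456) (M = Pow(Add(-94772, Add(95424, -196)), -1) = Pow(Add(-94772, 95228), -1) = Pow(456, -1) = Rational(1, 456) ≈ 0.0021930)
Pow(Add(Function('g')(-566, -95), M), Rational(1, 2)) = Pow(Add(Mul(-566, -95), Rational(1, 456)), Rational(1, 2)) = Pow(Add(53770, Rational(1, 456)), Rational(1, 2)) = Pow(Rational(24519121, 456), Rational(1, 2)) = Mul(Rational(1, 228), Pow(2795179794, Rational(1, 2)))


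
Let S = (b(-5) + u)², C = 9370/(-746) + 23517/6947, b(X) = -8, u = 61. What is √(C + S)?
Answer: 5*√751974513246551/2591231 ≈ 52.913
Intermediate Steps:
C = -23774854/2591231 (C = 9370*(-1/746) + 23517*(1/6947) = -4685/373 + 23517/6947 = -23774854/2591231 ≈ -9.1751)
S = 2809 (S = (-8 + 61)² = 53² = 2809)
√(C + S) = √(-23774854/2591231 + 2809) = √(7254993025/2591231) = 5*√751974513246551/2591231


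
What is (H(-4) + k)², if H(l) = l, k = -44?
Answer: 2304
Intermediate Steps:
(H(-4) + k)² = (-4 - 44)² = (-48)² = 2304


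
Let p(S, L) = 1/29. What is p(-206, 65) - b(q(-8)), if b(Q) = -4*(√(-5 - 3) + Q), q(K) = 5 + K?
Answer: -347/29 + 8*I*√2 ≈ -11.966 + 11.314*I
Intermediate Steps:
p(S, L) = 1/29
b(Q) = -4*Q - 8*I*√2 (b(Q) = -4*(√(-8) + Q) = -4*(2*I*√2 + Q) = -4*(Q + 2*I*√2) = -4*Q - 8*I*√2)
p(-206, 65) - b(q(-8)) = 1/29 - (-4*(5 - 8) - 8*I*√2) = 1/29 - (-4*(-3) - 8*I*√2) = 1/29 - (12 - 8*I*√2) = 1/29 + (-12 + 8*I*√2) = -347/29 + 8*I*√2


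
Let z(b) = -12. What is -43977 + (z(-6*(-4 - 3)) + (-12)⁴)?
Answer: -23253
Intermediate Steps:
-43977 + (z(-6*(-4 - 3)) + (-12)⁴) = -43977 + (-12 + (-12)⁴) = -43977 + (-12 + 20736) = -43977 + 20724 = -23253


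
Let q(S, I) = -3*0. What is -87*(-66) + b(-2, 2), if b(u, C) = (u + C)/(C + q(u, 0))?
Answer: 5742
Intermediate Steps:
q(S, I) = 0
b(u, C) = (C + u)/C (b(u, C) = (u + C)/(C + 0) = (C + u)/C)
-87*(-66) + b(-2, 2) = -87*(-66) + (2 - 2)/2 = 5742 + (1/2)*0 = 5742 + 0 = 5742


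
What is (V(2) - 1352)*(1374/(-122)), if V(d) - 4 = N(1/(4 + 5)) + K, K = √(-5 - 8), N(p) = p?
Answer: 2777999/183 - 687*I*√13/61 ≈ 15180.0 - 40.607*I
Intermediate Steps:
K = I*√13 (K = √(-13) = I*√13 ≈ 3.6056*I)
V(d) = 37/9 + I*√13 (V(d) = 4 + (1/(4 + 5) + I*√13) = 4 + (1/9 + I*√13) = 4 + (⅑ + I*√13) = 37/9 + I*√13)
(V(2) - 1352)*(1374/(-122)) = ((37/9 + I*√13) - 1352)*(1374/(-122)) = (-12131/9 + I*√13)*(1374*(-1/122)) = (-12131/9 + I*√13)*(-687/61) = 2777999/183 - 687*I*√13/61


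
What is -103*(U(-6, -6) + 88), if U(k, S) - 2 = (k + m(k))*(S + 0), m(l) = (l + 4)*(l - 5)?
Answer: 618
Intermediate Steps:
m(l) = (-5 + l)*(4 + l) (m(l) = (4 + l)*(-5 + l) = (-5 + l)*(4 + l))
U(k, S) = 2 + S*(-20 + k²) (U(k, S) = 2 + (k + (-20 + k² - k))*(S + 0) = 2 + (-20 + k²)*S = 2 + S*(-20 + k²))
-103*(U(-6, -6) + 88) = -103*((2 - 20*(-6) - 6*(-6)²) + 88) = -103*((2 + 120 - 6*36) + 88) = -103*((2 + 120 - 216) + 88) = -103*(-94 + 88) = -103*(-6) = 618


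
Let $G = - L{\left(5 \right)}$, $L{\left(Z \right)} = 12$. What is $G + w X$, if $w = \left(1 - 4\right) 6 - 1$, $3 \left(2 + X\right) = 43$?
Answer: $- \frac{739}{3} \approx -246.33$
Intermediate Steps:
$X = \frac{37}{3}$ ($X = -2 + \frac{1}{3} \cdot 43 = -2 + \frac{43}{3} = \frac{37}{3} \approx 12.333$)
$G = -12$ ($G = \left(-1\right) 12 = -12$)
$w = -19$ ($w = \left(1 - 4\right) 6 - 1 = \left(-3\right) 6 - 1 = -18 - 1 = -19$)
$G + w X = -12 - \frac{703}{3} = - \frac{739}{3}$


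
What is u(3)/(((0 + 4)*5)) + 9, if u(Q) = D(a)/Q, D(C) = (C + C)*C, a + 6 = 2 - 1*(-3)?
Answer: 271/30 ≈ 9.0333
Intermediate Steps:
a = -1 (a = -6 + (2 - 1*(-3)) = -6 + (2 + 3) = -6 + 5 = -1)
D(C) = 2*C² (D(C) = (2*C)*C = 2*C²)
u(Q) = 2/Q (u(Q) = (2*(-1)²)/Q = (2*1)/Q = 2/Q)
u(3)/(((0 + 4)*5)) + 9 = (2/3)/(((0 + 4)*5)) + 9 = (2*(⅓))/((4*5)) + 9 = (⅔)/20 + 9 = (⅔)*(1/20) + 9 = 1/30 + 9 = 271/30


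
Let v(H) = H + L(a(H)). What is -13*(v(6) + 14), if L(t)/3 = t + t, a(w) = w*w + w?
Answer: -3536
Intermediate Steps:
a(w) = w + w² (a(w) = w² + w = w + w²)
L(t) = 6*t (L(t) = 3*(t + t) = 3*(2*t) = 6*t)
v(H) = H + 6*H*(1 + H) (v(H) = H + 6*(H*(1 + H)) = H + 6*H*(1 + H))
-13*(v(6) + 14) = -13*(6*(7 + 6*6) + 14) = -13*(6*(7 + 36) + 14) = -13*(6*43 + 14) = -13*(258 + 14) = -13*272 = -3536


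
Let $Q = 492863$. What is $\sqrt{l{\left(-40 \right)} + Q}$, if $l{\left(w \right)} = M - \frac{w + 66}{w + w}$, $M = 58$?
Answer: $\frac{\sqrt{197168530}}{20} \approx 702.08$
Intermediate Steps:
$l{\left(w \right)} = 58 - \frac{66 + w}{2 w}$ ($l{\left(w \right)} = 58 - \frac{w + 66}{w + w} = 58 - \frac{66 + w}{2 w}$)
$\sqrt{l{\left(-40 \right)} + Q} = \sqrt{\left(\frac{115}{2} - \frac{33}{-40}\right) + 492863} = \sqrt{\left(\frac{115}{2} - - \frac{33}{40}\right) + 492863} = \sqrt{\left(\frac{115}{2} + \frac{33}{40}\right) + 492863} = \sqrt{\frac{2333}{40} + 492863} = \sqrt{\frac{19716853}{40}} = \frac{\sqrt{197168530}}{20}$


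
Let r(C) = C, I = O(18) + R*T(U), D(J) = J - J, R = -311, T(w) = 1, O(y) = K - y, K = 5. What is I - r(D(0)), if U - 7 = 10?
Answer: -324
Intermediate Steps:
O(y) = 5 - y
U = 17 (U = 7 + 10 = 17)
D(J) = 0
I = -324 (I = (5 - 1*18) - 311*1 = (5 - 18) - 311 = -13 - 311 = -324)
I - r(D(0)) = -324 - 1*0 = -324 + 0 = -324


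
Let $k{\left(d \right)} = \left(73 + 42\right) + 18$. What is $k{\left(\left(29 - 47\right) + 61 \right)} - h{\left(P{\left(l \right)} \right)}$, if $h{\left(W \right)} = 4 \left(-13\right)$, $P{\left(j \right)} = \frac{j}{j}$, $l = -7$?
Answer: $185$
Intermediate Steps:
$P{\left(j \right)} = 1$
$h{\left(W \right)} = -52$
$k{\left(d \right)} = 133$ ($k{\left(d \right)} = 115 + 18 = 133$)
$k{\left(\left(29 - 47\right) + 61 \right)} - h{\left(P{\left(l \right)} \right)} = 133 - -52 = 133 + 52 = 185$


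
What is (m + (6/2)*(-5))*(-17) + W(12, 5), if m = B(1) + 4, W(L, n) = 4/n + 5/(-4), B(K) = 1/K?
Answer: 3391/20 ≈ 169.55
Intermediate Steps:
B(K) = 1/K
W(L, n) = -5/4 + 4/n (W(L, n) = 4/n + 5*(-¼) = 4/n - 5/4 = -5/4 + 4/n)
m = 5 (m = 1/1 + 4 = 1 + 4 = 5)
(m + (6/2)*(-5))*(-17) + W(12, 5) = (5 + (6/2)*(-5))*(-17) + (-5/4 + 4/5) = (5 + (6*(½))*(-5))*(-17) + (-5/4 + 4*(⅕)) = (5 + 3*(-5))*(-17) + (-5/4 + ⅘) = (5 - 15)*(-17) - 9/20 = -10*(-17) - 9/20 = 170 - 9/20 = 3391/20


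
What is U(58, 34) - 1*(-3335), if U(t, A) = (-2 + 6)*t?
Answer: 3567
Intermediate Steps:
U(t, A) = 4*t
U(58, 34) - 1*(-3335) = 4*58 - 1*(-3335) = 232 + 3335 = 3567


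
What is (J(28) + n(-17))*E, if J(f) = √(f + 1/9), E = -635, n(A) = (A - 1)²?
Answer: -205740 - 635*√253/3 ≈ -2.0911e+5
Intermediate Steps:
n(A) = (-1 + A)²
J(f) = √(⅑ + f) (J(f) = √(f + ⅑) = √(⅑ + f))
(J(28) + n(-17))*E = (√(1 + 9*28)/3 + (-1 - 17)²)*(-635) = (√(1 + 252)/3 + (-18)²)*(-635) = (√253/3 + 324)*(-635) = (324 + √253/3)*(-635) = -205740 - 635*√253/3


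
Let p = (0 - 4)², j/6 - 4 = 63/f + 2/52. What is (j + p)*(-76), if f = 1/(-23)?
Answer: 8549924/13 ≈ 6.5769e+5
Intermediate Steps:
f = -1/23 ≈ -0.043478
j = -112707/13 (j = 24 + 6*(63/(-1/23) + 2/52) = 24 + 6*(63*(-23) + 2*(1/52)) = 24 + 6*(-1449 + 1/26) = 24 + 6*(-37673/26) = 24 - 113019/13 = -112707/13 ≈ -8669.8)
p = 16 (p = (-4)² = 16)
(j + p)*(-76) = (-112707/13 + 16)*(-76) = -112499/13*(-76) = 8549924/13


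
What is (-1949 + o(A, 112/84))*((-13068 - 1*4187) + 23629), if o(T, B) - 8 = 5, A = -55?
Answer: -12340064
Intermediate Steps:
o(T, B) = 13 (o(T, B) = 8 + 5 = 13)
(-1949 + o(A, 112/84))*((-13068 - 1*4187) + 23629) = (-1949 + 13)*((-13068 - 1*4187) + 23629) = -1936*((-13068 - 4187) + 23629) = -1936*(-17255 + 23629) = -1936*6374 = -12340064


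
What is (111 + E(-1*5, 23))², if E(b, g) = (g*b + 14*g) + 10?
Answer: 107584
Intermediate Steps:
E(b, g) = 10 + 14*g + b*g (E(b, g) = (b*g + 14*g) + 10 = (14*g + b*g) + 10 = 10 + 14*g + b*g)
(111 + E(-1*5, 23))² = (111 + (10 + 14*23 - 1*5*23))² = (111 + (10 + 322 - 5*23))² = (111 + (10 + 322 - 115))² = (111 + 217)² = 328² = 107584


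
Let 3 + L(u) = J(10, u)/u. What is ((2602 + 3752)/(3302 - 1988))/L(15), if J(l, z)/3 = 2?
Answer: -1765/949 ≈ -1.8599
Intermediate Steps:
J(l, z) = 6 (J(l, z) = 3*2 = 6)
L(u) = -3 + 6/u
((2602 + 3752)/(3302 - 1988))/L(15) = ((2602 + 3752)/(3302 - 1988))/(-3 + 6/15) = (6354/1314)/(-3 + 6*(1/15)) = (6354*(1/1314))/(-3 + 2/5) = 353/(73*(-13/5)) = (353/73)*(-5/13) = -1765/949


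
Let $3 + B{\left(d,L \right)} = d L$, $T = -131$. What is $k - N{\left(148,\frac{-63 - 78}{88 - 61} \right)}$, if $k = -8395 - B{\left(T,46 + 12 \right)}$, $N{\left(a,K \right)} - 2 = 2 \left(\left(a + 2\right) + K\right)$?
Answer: $- \frac{9770}{9} \approx -1085.6$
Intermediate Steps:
$B{\left(d,L \right)} = -3 + L d$ ($B{\left(d,L \right)} = -3 + d L = -3 + L d$)
$N{\left(a,K \right)} = 6 + 2 K + 2 a$ ($N{\left(a,K \right)} = 2 + 2 \left(\left(a + 2\right) + K\right) = 2 + 2 \left(\left(2 + a\right) + K\right) = 2 + 2 \left(2 + K + a\right) = 2 + \left(4 + 2 K + 2 a\right) = 6 + 2 K + 2 a$)
$k = -794$ ($k = -8395 - \left(-3 + \left(46 + 12\right) \left(-131\right)\right) = -8395 - \left(-3 + 58 \left(-131\right)\right) = -8395 - \left(-3 - 7598\right) = -8395 - -7601 = -8395 + 7601 = -794$)
$k - N{\left(148,\frac{-63 - 78}{88 - 61} \right)} = -794 - \left(6 + 2 \frac{-63 - 78}{88 - 61} + 2 \cdot 148\right) = -794 - \left(6 + 2 \left(- \frac{141}{27}\right) + 296\right) = -794 - \left(6 + 2 \left(\left(-141\right) \frac{1}{27}\right) + 296\right) = -794 - \left(6 + 2 \left(- \frac{47}{9}\right) + 296\right) = -794 - \left(6 - \frac{94}{9} + 296\right) = -794 - \frac{2624}{9} = - \frac{9770}{9}$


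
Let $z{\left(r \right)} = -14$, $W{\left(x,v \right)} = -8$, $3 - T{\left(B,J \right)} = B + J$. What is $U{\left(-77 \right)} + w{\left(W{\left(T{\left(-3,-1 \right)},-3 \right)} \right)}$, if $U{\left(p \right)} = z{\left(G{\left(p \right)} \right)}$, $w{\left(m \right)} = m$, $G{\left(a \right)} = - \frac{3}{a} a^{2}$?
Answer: $-22$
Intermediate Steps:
$T{\left(B,J \right)} = 3 - B - J$ ($T{\left(B,J \right)} = 3 - \left(B + J\right) = 3 - B - J$)
$G{\left(a \right)} = - 3 a$
$U{\left(p \right)} = -14$
$U{\left(-77 \right)} + w{\left(W{\left(T{\left(-3,-1 \right)},-3 \right)} \right)} = -14 - 8 = -22$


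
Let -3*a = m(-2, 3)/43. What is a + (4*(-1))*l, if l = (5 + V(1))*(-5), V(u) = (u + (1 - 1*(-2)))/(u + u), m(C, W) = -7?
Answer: 18067/129 ≈ 140.05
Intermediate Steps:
V(u) = (3 + u)/(2*u) (V(u) = (u + (1 + 2))/((2*u)) = (u + 3)*(1/(2*u)) = (3 + u)*(1/(2*u)) = (3 + u)/(2*u))
a = 7/129 (a = -(-7)/(3*43) = -1/3*(-7/43) = 7/129 ≈ 0.054264)
l = -35 (l = (5 + (1/2)*(3 + 1)/1)*(-5) = (5 + (1/2)*1*4)*(-5) = (5 + 2)*(-5) = 7*(-5) = -35)
a + (4*(-1))*l = 7/129 + (4*(-1))*(-35) = 7/129 - 4*(-35) = 7/129 + 140 = 18067/129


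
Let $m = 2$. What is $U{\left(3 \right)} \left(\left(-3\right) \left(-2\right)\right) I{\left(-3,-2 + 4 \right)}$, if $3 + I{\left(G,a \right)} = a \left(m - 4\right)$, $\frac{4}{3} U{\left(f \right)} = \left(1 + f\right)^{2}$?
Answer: $-504$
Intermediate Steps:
$U{\left(f \right)} = \frac{3 \left(1 + f\right)^{2}}{4}$
$I{\left(G,a \right)} = -3 - 2 a$ ($I{\left(G,a \right)} = -3 + a \left(2 - 4\right) = -3 + a \left(-2\right) = -3 - 2 a$)
$U{\left(3 \right)} \left(\left(-3\right) \left(-2\right)\right) I{\left(-3,-2 + 4 \right)} = \frac{3 \left(1 + 3\right)^{2}}{4} \left(\left(-3\right) \left(-2\right)\right) \left(-3 - 2 \left(-2 + 4\right)\right) = \frac{3 \cdot 4^{2}}{4} \cdot 6 \left(-3 - 4\right) = \frac{3}{4} \cdot 16 \cdot 6 \left(-3 - 4\right) = 12 \cdot 6 \left(-7\right) = 72 \left(-7\right) = -504$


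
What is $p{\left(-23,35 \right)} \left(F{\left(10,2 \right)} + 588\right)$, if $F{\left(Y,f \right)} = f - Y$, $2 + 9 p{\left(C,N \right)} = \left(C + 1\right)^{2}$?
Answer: $\frac{279560}{9} \approx 31062.0$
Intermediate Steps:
$p{\left(C,N \right)} = - \frac{2}{9} + \frac{\left(1 + C\right)^{2}}{9}$ ($p{\left(C,N \right)} = - \frac{2}{9} + \frac{\left(C + 1\right)^{2}}{9} = - \frac{2}{9} + \frac{\left(1 + C\right)^{2}}{9}$)
$p{\left(-23,35 \right)} \left(F{\left(10,2 \right)} + 588\right) = \left(- \frac{2}{9} + \frac{\left(1 - 23\right)^{2}}{9}\right) \left(\left(2 - 10\right) + 588\right) = \left(- \frac{2}{9} + \frac{\left(-22\right)^{2}}{9}\right) \left(\left(2 - 10\right) + 588\right) = \left(- \frac{2}{9} + \frac{1}{9} \cdot 484\right) \left(-8 + 588\right) = \left(- \frac{2}{9} + \frac{484}{9}\right) 580 = \frac{482}{9} \cdot 580 = \frac{279560}{9}$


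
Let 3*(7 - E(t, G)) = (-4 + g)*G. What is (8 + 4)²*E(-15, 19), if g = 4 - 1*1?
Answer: 1920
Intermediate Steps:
g = 3 (g = 4 - 1 = 3)
E(t, G) = 7 + G/3 (E(t, G) = 7 - (-4 + 3)*G/3 = 7 - (-1)*G/3 = 7 + G/3)
(8 + 4)²*E(-15, 19) = (8 + 4)²*(7 + (⅓)*19) = 12²*(7 + 19/3) = 144*(40/3) = 1920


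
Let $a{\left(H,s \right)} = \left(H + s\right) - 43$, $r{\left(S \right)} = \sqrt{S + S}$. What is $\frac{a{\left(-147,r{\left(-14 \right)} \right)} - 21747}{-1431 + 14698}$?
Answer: $- \frac{21937}{13267} + \frac{2 i \sqrt{7}}{13267} \approx -1.6535 + 0.00039885 i$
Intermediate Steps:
$r{\left(S \right)} = \sqrt{2} \sqrt{S}$ ($r{\left(S \right)} = \sqrt{2 S} = \sqrt{2} \sqrt{S}$)
$a{\left(H,s \right)} = -43 + H + s$
$\frac{a{\left(-147,r{\left(-14 \right)} \right)} - 21747}{-1431 + 14698} = \frac{\left(-43 - 147 + \sqrt{2} \sqrt{-14}\right) - 21747}{-1431 + 14698} = \frac{\left(-43 - 147 + \sqrt{2} i \sqrt{14}\right) - 21747}{13267} = \left(\left(-43 - 147 + 2 i \sqrt{7}\right) - 21747\right) \frac{1}{13267} = \left(\left(-190 + 2 i \sqrt{7}\right) - 21747\right) \frac{1}{13267} = \left(-21937 + 2 i \sqrt{7}\right) \frac{1}{13267} = - \frac{21937}{13267} + \frac{2 i \sqrt{7}}{13267}$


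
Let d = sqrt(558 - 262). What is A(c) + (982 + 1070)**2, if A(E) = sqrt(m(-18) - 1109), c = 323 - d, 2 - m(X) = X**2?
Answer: 4210704 + 3*I*sqrt(159) ≈ 4.2107e+6 + 37.829*I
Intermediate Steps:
d = 2*sqrt(74) (d = sqrt(296) = 2*sqrt(74) ≈ 17.205)
m(X) = 2 - X**2
c = 323 - 2*sqrt(74) ≈ 305.80
A(E) = 3*I*sqrt(159) (A(E) = sqrt((2 - 1*(-18)**2) - 1109) = sqrt((2 - 1*324) - 1109) = sqrt((2 - 324) - 1109) = sqrt(-322 - 1109) = sqrt(-1431) = 3*I*sqrt(159))
A(c) + (982 + 1070)**2 = 3*I*sqrt(159) + (982 + 1070)**2 = 3*I*sqrt(159) + 2052**2 = 3*I*sqrt(159) + 4210704 = 4210704 + 3*I*sqrt(159)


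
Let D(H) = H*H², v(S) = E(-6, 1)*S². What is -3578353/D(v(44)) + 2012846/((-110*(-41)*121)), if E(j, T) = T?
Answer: 5486059194883/1487544340480 ≈ 3.6880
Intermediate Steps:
v(S) = S² (v(S) = 1*S² = S²)
D(H) = H³
-3578353/D(v(44)) + 2012846/((-110*(-41)*121)) = -3578353/((44²)³) + 2012846/((-110*(-41)*121)) = -3578353/(1936³) + 2012846/((4510*121)) = -3578353/7256313856 + 2012846/545710 = -3578353*1/7256313856 + 2012846*(1/545710) = -3578353/7256313856 + 91493/24805 = 5486059194883/1487544340480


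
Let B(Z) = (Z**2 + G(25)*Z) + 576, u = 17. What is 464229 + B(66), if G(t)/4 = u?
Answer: 473649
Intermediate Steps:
G(t) = 68 (G(t) = 4*17 = 68)
B(Z) = 576 + Z**2 + 68*Z (B(Z) = (Z**2 + 68*Z) + 576 = 576 + Z**2 + 68*Z)
464229 + B(66) = 464229 + (576 + 66**2 + 68*66) = 464229 + (576 + 4356 + 4488) = 464229 + 9420 = 473649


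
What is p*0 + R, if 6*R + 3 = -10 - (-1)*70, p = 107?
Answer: 19/2 ≈ 9.5000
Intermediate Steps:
R = 19/2 (R = -1/2 + (-10 - (-1)*70)/6 = -1/2 + (-10 - 1*(-70))/6 = -1/2 + (-10 + 70)/6 = -1/2 + (1/6)*60 = -1/2 + 10 = 19/2 ≈ 9.5000)
p*0 + R = 107*0 + 19/2 = 0 + 19/2 = 19/2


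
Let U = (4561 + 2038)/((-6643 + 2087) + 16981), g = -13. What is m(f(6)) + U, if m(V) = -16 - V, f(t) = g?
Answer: -30676/12425 ≈ -2.4689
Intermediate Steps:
f(t) = -13
U = 6599/12425 (U = 6599/(-4556 + 16981) = 6599/12425 ≈ 0.53111)
m(f(6)) + U = (-16 - 1*(-13)) + 6599/12425 = (-16 + 13) + 6599/12425 = -3 + 6599/12425 = -30676/12425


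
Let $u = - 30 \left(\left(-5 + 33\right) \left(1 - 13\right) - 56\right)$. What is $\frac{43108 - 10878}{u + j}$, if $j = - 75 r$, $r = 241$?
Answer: $- \frac{6446}{1263} \approx -5.1037$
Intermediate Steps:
$j = -18075$ ($j = \left(-75\right) 241 = -18075$)
$u = 11760$ ($u = - 30 \left(28 \left(-12\right) - 56\right) = - 30 \left(-336 - 56\right) = \left(-30\right) \left(-392\right) = 11760$)
$\frac{43108 - 10878}{u + j} = \frac{43108 - 10878}{11760 - 18075} = \frac{32230}{-6315} = 32230 \left(- \frac{1}{6315}\right) = - \frac{6446}{1263}$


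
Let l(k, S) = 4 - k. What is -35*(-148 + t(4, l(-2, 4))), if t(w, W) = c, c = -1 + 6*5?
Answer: 4165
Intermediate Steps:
c = 29 (c = -1 + 30 = 29)
t(w, W) = 29
-35*(-148 + t(4, l(-2, 4))) = -35*(-148 + 29) = -35*(-119) = 4165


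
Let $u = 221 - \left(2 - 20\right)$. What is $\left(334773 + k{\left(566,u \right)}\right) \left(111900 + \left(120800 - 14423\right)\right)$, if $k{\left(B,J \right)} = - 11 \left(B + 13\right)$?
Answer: $71683039908$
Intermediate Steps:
$u = 239$ ($u = 221 - \left(2 - 20\right) = 221 - -18 = 221 + 18 = 239$)
$k{\left(B,J \right)} = -143 - 11 B$ ($k{\left(B,J \right)} = - 11 \left(13 + B\right) = -143 - 11 B$)
$\left(334773 + k{\left(566,u \right)}\right) \left(111900 + \left(120800 - 14423\right)\right) = \left(334773 - 6369\right) \left(111900 + \left(120800 - 14423\right)\right) = \left(334773 - 6369\right) \left(111900 + 106377\right) = 328404 \cdot 218277 = 71683039908$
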